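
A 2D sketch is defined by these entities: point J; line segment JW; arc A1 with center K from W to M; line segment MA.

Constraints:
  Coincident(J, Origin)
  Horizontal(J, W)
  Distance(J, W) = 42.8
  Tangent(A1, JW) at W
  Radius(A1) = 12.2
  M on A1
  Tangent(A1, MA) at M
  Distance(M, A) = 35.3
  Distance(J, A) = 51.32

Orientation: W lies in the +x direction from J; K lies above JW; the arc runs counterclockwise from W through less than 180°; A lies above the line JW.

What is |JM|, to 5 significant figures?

55.234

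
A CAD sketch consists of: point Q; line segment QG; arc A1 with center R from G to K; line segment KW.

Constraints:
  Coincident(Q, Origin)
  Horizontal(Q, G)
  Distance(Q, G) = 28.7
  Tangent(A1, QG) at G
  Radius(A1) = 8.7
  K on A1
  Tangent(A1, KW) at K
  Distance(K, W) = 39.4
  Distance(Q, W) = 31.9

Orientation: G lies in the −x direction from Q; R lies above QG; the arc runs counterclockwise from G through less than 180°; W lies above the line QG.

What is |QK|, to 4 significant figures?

22.51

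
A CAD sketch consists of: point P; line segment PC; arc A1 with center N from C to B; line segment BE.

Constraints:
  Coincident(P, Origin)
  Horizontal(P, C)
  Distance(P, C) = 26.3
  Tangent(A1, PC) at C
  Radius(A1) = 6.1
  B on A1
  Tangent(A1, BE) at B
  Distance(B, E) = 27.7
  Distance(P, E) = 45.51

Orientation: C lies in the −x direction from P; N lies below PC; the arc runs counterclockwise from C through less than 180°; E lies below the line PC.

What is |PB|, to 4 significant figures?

33.05

P is at the origin; P and C share the same y with |PC| = 26.3 and C on the −x side, so C = (-26.30, 0.000). A1 meets PC tangentially, so NC is at right angles to PC, so N = C + (0, -6.1) = (-26.30, -6.100). Since NB ⟂ BE (tangency), |NE| = √(6.1² + 27.7²) = 28.36 regardless of where B sits on A1. So E lies on both circle(P, 45.51) and circle(N, 28.36); the below-PC intersection is E = (-30.00, -34.22). B is the foot of the tangent from E: B = (-32.38, -6.623).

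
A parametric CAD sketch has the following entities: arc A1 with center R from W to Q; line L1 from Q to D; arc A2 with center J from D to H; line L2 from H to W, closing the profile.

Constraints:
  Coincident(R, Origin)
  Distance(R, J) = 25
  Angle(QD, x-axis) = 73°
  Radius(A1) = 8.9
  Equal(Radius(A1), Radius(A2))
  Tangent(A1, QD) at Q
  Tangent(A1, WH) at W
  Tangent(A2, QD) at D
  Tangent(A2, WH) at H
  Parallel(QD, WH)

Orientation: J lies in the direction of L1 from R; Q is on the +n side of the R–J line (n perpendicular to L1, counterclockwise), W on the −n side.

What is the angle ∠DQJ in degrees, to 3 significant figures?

19.6°

The slot axis is L1's direction at 73.0°, so u = (cos 73.0°, sin 73.0°) = (0.292, 0.956) and n = (−sin 73.0°, cos 73.0°) = (-0.956, 0.292). R is at the origin and J lies 25.0 along u from R, so J = 25.0·u = (7.31, 23.9). Tangency of A1 to both parallel lines with radius 8.9 puts Q and W at R ± 8.9·n: Q = (-8.51, 2.60), W = (8.51, -2.60). Equal radii place D and H the same way about J: D = J + 8.9·n = (-1.20, 26.5), H = J − 8.9·n = (15.8, 21.3). Then cos ∠DQJ = QD·QJ / (|QD||QJ|), giving 19.6°.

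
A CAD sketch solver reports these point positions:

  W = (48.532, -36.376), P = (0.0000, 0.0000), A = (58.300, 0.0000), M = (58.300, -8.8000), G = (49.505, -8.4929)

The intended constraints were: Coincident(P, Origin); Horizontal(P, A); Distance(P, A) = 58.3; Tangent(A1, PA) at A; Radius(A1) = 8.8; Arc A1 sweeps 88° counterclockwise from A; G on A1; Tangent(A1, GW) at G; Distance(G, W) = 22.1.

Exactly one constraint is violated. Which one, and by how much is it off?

Distance(G, W) = 22.1 — off by 5.80.

P = (0.00, 0.00) ✓; P.y = 0.00, A.y = 0.00 ✓; |PA| = 58.30 ✓; ∠(MA, AP) = 90.00° ✓; |MA| = 8.800 ✓; bearing(M→G) − bearing(M→A) = 88.00° ✓; |MG| = 8.800 ✓; ∠(MG, GW) = 90.00° ✓; |GW| = 27.90 ✗.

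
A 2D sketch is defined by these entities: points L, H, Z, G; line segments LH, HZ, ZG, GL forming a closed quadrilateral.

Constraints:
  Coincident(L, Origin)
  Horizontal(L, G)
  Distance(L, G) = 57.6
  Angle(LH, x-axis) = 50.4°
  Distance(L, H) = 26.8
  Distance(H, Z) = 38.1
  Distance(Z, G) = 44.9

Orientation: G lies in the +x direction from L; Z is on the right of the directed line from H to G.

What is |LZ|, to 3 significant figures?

23.8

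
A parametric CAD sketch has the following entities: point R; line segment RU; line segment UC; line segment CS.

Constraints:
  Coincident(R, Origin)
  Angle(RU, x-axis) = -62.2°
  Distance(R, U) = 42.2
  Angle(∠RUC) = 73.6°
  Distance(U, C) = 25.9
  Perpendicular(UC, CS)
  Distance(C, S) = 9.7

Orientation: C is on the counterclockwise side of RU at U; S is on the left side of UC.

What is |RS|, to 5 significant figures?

33.811

R is at the origin; RU runs at -62.2° with length 42.2, so U = 42.2·(cos -62.2°, sin -62.2°) = (19.682, -37.329). ∠RUC = 73.6°, so UC runs at -62.2° + (180° − 73.6°) = 44.200° from the x-axis; with |UC| = 25.9, C = U + 25.9·(cos 44.200°, sin 44.200°) = (38.250, -19.273). UC ⟂ CS; with |CS| = 9.7 on the left of UC, S = C + 9.7·(-0.69717, 0.71691) = (31.487, -12.319). Then |RS| = |S − R| = 33.811.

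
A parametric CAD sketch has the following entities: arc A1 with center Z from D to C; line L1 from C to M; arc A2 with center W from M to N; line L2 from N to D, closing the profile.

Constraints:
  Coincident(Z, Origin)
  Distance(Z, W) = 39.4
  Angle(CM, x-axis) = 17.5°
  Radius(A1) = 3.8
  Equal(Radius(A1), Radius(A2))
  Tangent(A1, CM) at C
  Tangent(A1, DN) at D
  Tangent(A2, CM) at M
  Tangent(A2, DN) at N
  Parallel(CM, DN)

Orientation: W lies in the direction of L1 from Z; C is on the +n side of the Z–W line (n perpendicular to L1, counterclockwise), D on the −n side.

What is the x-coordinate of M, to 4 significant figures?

36.43

Tangency of A1 to both parallel lines with radius 3.8 puts C and D at Z ± 3.8·n: C = (-1.143, 3.624), D = (1.143, -3.624). Equal radii place M and N the same way about W: M = W + 3.8·n = (36.43, 15.47), N = W − 3.8·n = (38.72, 8.224). So M.x = 36.43.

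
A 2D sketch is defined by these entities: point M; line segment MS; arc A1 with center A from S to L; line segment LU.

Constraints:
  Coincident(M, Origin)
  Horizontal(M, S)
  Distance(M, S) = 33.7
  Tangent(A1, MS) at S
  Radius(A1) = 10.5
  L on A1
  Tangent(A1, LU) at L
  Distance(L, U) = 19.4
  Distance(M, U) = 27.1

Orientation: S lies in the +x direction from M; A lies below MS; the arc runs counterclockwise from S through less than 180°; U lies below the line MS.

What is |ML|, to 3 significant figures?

25.1

M is at the origin; M and S share the same y with |MS| = 33.7 and S on the +x side, so S = (33.7, 0.00). Since A1 is tangent to MS there, AS ⟂ MS, so A = S + (0, -10.5) = (33.7, -10.5). Since AL ⟂ LU (tangency), |AU| = √(10.5² + 19.4²) = 22.1 regardless of where L sits on A1. So U lies on both circle(M, 27.1) and circle(A, 22.1); the below-MS intersection is U = (15.2, -22.5). L is the foot of the tangent from U: L = (24.5, -5.45).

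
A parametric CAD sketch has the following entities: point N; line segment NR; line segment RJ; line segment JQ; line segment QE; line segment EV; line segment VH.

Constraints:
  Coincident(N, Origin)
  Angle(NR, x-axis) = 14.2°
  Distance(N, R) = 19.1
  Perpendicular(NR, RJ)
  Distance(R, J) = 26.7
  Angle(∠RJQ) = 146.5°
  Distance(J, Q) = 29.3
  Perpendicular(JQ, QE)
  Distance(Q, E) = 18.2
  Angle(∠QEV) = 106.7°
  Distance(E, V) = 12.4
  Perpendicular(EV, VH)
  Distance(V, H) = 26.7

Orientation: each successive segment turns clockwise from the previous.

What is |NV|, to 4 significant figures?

30.47

N is at the origin; NR runs at 14.2° with length 19.1, so R = (18.52, 4.685). NR ⟂ RJ, so RJ runs at -75.80°; with |RJ| = 26.7, J = (25.07, -21.20). ∠RJQ = 146.5° gives JQ at -109.3° from the x-axis; with |JQ| = 29.3, Q = (15.38, -48.85). The perpendicularity gives QE at right angles to JQ, so QE runs at 160.7°; with |QE| = 18.2, E = (-1.795, -42.84). ∠QEV = 106.7° gives EV at 87.40° from the x-axis; with |EV| = 12.4, V = (-1.233, -30.45). Then |NV| = |V − N| = 30.47.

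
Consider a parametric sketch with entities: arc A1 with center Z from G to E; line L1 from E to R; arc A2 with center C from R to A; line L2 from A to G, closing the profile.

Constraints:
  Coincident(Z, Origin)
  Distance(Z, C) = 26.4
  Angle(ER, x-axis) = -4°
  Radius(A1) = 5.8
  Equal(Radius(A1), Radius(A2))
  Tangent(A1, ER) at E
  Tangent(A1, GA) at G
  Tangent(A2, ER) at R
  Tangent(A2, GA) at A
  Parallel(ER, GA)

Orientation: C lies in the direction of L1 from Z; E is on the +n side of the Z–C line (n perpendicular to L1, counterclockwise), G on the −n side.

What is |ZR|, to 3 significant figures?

27.0

Tangency of A1 to both parallel lines with radius 5.8 puts E and G at Z ± 5.8·n: E = (0.405, 5.79), G = (-0.405, -5.79). Equal radii place R and A the same way about C: R = C + 5.8·n = (26.7, 3.94), A = C − 5.8·n = (25.9, -7.63). Then |ZR| = |R − Z| = 27.0.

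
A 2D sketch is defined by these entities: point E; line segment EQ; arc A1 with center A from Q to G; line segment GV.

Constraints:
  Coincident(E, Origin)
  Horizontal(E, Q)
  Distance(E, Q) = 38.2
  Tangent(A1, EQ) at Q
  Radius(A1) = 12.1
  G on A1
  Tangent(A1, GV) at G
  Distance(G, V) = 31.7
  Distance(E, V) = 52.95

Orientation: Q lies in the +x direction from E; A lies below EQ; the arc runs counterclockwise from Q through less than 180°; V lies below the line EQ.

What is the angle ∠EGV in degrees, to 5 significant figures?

120.76°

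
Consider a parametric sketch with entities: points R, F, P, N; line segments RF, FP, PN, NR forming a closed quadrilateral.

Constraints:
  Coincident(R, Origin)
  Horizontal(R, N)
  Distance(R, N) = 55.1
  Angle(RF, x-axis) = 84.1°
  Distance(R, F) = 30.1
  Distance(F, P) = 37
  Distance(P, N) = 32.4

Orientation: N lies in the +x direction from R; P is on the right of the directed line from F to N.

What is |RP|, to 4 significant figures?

22.78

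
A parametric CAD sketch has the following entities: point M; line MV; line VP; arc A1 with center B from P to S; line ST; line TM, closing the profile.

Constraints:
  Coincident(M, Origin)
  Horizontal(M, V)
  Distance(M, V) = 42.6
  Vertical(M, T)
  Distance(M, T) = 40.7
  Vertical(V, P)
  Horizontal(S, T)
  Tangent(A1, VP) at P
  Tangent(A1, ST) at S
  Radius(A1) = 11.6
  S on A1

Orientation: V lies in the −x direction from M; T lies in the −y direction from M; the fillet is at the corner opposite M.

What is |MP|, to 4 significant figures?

51.59

The virtual corner opposite M is at (-42.60, -40.70). A1 meets VP tangentially, so BP is at right angles to VP and since A1 is tangent to ST there, BS ⟂ ST, with radius 11.6, so the center B sits 11.6 in from both sides at B = (-31.00, -29.10). That places the tangent points at P = (-42.60, -29.10) on VP and S = (-31.00, -40.70) on ST. Then |MP| = |P − M| = 51.59.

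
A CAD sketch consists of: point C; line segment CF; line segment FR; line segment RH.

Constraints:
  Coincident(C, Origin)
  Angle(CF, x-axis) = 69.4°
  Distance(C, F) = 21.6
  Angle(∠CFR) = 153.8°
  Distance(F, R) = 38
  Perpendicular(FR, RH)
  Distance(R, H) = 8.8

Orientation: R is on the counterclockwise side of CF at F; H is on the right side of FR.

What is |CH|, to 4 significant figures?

60.24

C is at the origin; CF runs at 69.4° with length 21.6, so F = 21.6·(cos 69.4°, sin 69.4°) = (7.600, 20.22). ∠CFR = 153.8°, so FR runs at 69.4° + (180° − 153.8°) = 95.60° from the x-axis; with |FR| = 38.0, R = F + 38.0·(cos 95.60°, sin 95.60°) = (3.892, 58.04). The perpendicularity gives RH at right angles to FR; with |RH| = 8.8 on the right of FR, H = R + 8.8·(0.9952, 0.09758) = (12.65, 58.90). Then |CH| = |H − C| = 60.24.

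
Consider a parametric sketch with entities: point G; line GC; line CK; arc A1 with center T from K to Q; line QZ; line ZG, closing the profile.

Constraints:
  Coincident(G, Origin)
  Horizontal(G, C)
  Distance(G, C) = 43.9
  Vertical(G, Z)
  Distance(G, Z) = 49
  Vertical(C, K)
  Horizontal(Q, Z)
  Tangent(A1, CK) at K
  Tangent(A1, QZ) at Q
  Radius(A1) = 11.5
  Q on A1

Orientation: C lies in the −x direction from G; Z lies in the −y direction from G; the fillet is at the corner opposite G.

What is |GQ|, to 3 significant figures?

58.7

G is at the origin; GC is horizontal with |GC| = 43.9 and C on the −x side, so C = (-43.9, 0.00). GZ is vertical with |GZ| = 49.0 and Z on the −y side, so Z = (0.00, -49.0). The virtual corner opposite G is at (-43.9, -49.0). The tangent condition forces TK to be normal to CK and since A1 is tangent to QZ there, TQ ⟂ QZ, with radius 11.5, so the center T sits 11.5 in from both sides at T = (-32.4, -37.5). That places the tangent points at K = (-43.9, -37.5) on CK and Q = (-32.4, -49.0) on QZ. Then |GQ| = |Q − G| = 58.7.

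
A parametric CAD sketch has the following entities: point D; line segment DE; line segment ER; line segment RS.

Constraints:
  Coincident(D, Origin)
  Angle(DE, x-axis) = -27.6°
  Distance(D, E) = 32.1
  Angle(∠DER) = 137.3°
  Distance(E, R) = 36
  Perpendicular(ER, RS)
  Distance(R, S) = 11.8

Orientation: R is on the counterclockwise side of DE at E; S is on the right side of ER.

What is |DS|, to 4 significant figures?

68.40

∠DER = 137.3°, so ER runs at -27.6° + (180° − 137.3°) = 15.10° from the x-axis; with |ER| = 36.0, R = E + 36.0·(cos 15.10°, sin 15.10°) = (63.20, -5.494). ER ⟂ RS; with |RS| = 11.8 on the right of ER, S = R + 11.8·(0.2605, -0.9655) = (66.28, -16.89). Then |DS| = |S − D| = 68.40.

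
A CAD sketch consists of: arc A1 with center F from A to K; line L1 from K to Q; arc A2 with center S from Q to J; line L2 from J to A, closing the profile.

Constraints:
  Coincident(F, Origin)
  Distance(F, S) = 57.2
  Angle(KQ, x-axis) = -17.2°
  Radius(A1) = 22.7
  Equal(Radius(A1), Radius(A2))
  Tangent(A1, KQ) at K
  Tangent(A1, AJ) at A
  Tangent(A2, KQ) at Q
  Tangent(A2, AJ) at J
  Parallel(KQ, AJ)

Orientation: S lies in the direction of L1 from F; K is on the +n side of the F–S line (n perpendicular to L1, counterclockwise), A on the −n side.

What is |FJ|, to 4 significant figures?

61.54

Tangency of A1 to both parallel lines with radius 22.7 puts K and A at F ± 22.7·n: K = (6.713, 21.68), A = (-6.713, -21.68). Equal radii place Q and J the same way about S: Q = S + 22.7·n = (61.35, 4.770), J = S − 22.7·n = (47.93, -38.60). Then |FJ| = |J − F| = 61.54.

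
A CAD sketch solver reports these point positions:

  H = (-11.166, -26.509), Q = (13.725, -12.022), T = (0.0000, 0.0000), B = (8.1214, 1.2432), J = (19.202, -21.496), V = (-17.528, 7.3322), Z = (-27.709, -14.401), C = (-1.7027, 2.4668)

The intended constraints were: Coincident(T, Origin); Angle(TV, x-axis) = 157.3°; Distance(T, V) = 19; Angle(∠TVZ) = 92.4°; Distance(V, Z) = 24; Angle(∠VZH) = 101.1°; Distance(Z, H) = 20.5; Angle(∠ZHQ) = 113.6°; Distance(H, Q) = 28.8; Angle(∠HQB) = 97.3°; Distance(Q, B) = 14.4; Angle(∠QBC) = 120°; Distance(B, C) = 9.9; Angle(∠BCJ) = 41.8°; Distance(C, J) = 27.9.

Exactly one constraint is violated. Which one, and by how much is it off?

Distance(C, J) = 27.9 — off by 3.90.

T = (0.00, 0.00) ✓; TV at 157.3° ✓; |TV| = 19.00 ✓; ∠TVZ = 92.40° ✓; |VZ| = 24.00 ✓; ∠VZH = 101.1° ✓; |ZH| = 20.50 ✓; ∠ZHQ = 113.6° ✓; |HQ| = 28.80 ✓; ∠HQB = 97.30° ✓; |QB| = 14.40 ✓; ∠QBC = 120.0° ✓; |BC| = 9.900 ✓; ∠BCJ = 41.80° ✓; |CJ| = 31.80 ✗.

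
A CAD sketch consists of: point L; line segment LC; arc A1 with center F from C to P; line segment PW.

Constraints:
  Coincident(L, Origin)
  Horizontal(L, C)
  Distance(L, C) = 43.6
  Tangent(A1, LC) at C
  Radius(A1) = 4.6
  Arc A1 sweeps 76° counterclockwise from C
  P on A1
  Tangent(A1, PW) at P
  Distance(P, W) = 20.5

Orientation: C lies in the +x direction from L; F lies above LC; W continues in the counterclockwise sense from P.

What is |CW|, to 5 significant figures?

25.206

L is at the origin; L and C share the same y with |LC| = 43.6 and C on the +x side, so C = (43.600, 0.0000). A1 meets LC tangentially, so FC is at right angles to LC, so F = C + (0, 4.6) = (43.600, 4.6000). On A1, C sits at bearing -90° from F; a 76° counterclockwise sweep puts P at bearing -14°, so P = F + 4.6·(cos -14°, sin -14°) = (48.063, 3.4872). Tangency of A1 to PW means the radius FP is perpendicular to PW, so PW runs along (−sin -14°, cos -14°); with |PW| = 20.5, W = (53.023, 23.378). Then |CW| = |W − C| = 25.206.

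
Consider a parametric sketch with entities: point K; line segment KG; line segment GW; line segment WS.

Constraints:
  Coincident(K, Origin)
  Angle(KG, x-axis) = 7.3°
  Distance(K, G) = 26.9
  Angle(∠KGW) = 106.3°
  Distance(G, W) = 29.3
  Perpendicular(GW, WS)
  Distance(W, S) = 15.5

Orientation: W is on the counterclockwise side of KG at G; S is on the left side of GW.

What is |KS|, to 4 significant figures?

38.27

K is at the origin; KG runs at 7.3° with length 26.9, so G = 26.9·(cos 7.3°, sin 7.3°) = (26.68, 3.418). ∠KGW = 106.3°, so GW runs at 7.3° + (180° − 106.3°) = 81.00° from the x-axis; with |GW| = 29.3, W = G + 29.3·(cos 81.00°, sin 81.00°) = (31.27, 32.36). The perpendicularity gives WS at right angles to GW; with |WS| = 15.5 on the left of GW, S = W + 15.5·(-0.9877, 0.1564) = (15.96, 34.78). Then |KS| = |S − K| = 38.27.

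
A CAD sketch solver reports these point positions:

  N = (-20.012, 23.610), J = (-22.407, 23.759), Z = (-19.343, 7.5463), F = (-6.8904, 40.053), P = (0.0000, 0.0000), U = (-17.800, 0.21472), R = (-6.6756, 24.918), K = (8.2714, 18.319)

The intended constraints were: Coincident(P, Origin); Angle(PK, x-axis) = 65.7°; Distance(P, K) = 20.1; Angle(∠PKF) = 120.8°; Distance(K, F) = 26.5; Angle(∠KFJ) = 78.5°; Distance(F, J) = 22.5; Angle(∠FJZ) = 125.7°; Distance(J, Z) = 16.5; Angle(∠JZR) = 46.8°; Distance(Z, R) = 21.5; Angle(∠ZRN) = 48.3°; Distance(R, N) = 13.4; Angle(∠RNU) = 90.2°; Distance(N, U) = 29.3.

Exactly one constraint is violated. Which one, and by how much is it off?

Distance(N, U) = 29.3 — off by 5.80.

P = (0.00, 0.00) ✓; PK at 65.70° ✓; |PK| = 20.10 ✓; ∠PKF = 120.8° ✓; |KF| = 26.50 ✓; ∠KFJ = 78.50° ✓; |FJ| = 22.50 ✓; ∠FJZ = 125.7° ✓; |JZ| = 16.50 ✓; ∠JZR = 46.80° ✓; |ZR| = 21.50 ✓; ∠ZRN = 48.30° ✓; |RN| = 13.40 ✓; ∠RNU = 90.20° ✓; |NU| = 23.50 ✗.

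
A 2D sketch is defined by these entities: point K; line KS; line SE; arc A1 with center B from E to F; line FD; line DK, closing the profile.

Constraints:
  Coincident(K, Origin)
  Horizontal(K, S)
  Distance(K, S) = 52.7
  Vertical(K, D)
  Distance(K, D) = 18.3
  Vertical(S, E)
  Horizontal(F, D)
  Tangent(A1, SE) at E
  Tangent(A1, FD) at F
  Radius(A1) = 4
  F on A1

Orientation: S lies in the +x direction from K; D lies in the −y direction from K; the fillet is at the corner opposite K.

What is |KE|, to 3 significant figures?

54.6

K is at the origin; KS is horizontal with |KS| = 52.7 and S on the +x side, so S = (52.7, 0.00). KD is vertical with |KD| = 18.3 and D on the −y side, so D = (0.00, -18.3). The virtual corner opposite K is at (52.7, -18.3). Since A1 is tangent to SE there, BE ⟂ SE and tangency of A1 to FD means the radius BF is perpendicular to FD, with radius 4.0, so the center B sits 4.0 in from both sides at B = (48.7, -14.3). That places the tangent points at E = (52.7, -14.3) on SE and F = (48.7, -18.3) on FD. Then |KE| = |E − K| = 54.6.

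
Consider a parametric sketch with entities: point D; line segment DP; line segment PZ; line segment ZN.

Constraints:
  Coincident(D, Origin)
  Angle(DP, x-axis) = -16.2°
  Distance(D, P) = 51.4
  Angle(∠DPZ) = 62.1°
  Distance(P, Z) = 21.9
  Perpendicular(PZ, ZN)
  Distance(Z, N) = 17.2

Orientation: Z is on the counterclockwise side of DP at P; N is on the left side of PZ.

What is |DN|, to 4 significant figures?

28.31

∠DPZ = 62.1°, so PZ runs at -16.2° + (180° − 62.1°) = 101.7° from the x-axis; with |PZ| = 21.9, Z = P + 21.9·(cos 101.7°, sin 101.7°) = (44.92, 7.105). PZ is perpendicular to ZN; with |ZN| = 17.2 on the left of PZ, N = Z + 17.2·(-0.9792, -0.2028) = (28.08, 3.617). Then |DN| = |N − D| = 28.31.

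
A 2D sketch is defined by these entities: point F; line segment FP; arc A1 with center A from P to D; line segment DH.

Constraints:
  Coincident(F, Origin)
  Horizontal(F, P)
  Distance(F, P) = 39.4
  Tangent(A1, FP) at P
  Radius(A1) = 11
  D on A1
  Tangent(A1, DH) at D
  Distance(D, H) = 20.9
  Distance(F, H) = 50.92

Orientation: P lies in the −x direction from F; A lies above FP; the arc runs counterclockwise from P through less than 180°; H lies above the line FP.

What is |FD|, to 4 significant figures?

33.02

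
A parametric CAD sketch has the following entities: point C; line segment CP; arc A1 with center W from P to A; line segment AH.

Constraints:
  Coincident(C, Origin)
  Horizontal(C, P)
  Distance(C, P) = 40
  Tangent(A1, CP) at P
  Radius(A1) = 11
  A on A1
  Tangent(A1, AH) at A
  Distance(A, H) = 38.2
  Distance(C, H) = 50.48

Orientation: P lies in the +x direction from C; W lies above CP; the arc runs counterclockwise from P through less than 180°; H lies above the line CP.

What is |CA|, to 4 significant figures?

51.36

C is at the origin; CP is horizontal with |CP| = 40.0 and P on the +x side, so P = (40.00, 0.000). The tangent condition forces WP to be normal to CP, so W = P + (0, 11) = (40.00, 11.00). Since WA ⟂ AH (tangency), |WH| = √(11.0² + 38.2²) = 39.75 regardless of where A sits on A1. So H lies on both circle(C, 50.48) and circle(W, 39.75); the above-CP intersection is H = (20.99, 45.91). A is the foot of the tangent from H: A = (47.83, 18.73).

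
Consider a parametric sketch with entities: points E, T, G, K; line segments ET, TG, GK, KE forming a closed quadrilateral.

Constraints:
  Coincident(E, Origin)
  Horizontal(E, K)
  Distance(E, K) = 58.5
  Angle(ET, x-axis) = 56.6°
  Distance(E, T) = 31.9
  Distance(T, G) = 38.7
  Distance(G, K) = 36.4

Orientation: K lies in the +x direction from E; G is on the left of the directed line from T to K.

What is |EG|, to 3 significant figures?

65.9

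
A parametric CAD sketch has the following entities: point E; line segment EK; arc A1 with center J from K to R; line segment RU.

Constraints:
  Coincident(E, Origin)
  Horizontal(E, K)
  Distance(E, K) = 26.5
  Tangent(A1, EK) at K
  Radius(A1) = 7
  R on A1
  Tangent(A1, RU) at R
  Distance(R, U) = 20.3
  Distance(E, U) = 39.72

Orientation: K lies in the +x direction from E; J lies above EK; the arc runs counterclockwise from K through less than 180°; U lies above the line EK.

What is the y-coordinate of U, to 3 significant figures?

28.4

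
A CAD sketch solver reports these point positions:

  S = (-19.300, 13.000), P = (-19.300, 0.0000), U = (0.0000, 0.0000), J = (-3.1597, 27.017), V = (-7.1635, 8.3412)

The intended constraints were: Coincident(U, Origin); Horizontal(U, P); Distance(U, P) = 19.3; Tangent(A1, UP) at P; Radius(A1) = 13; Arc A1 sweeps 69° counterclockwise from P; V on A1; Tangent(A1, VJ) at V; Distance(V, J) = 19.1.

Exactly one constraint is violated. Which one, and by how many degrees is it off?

Tangent(A1, VJ) at V — off by 8.90°.

U = (0.00, 0.00) ✓; U.y = 0.00, P.y = 0.00 ✓; |UP| = 19.30 ✓; ∠(SP, PU) = 90.00° ✓; |SP| = 13.00 ✓; bearing(S→V) − bearing(S→P) = 69.00° ✓; |SV| = 13.00 ✓; ∠(SV, VJ) = 81.10° ✗; |VJ| = 19.10 ✓.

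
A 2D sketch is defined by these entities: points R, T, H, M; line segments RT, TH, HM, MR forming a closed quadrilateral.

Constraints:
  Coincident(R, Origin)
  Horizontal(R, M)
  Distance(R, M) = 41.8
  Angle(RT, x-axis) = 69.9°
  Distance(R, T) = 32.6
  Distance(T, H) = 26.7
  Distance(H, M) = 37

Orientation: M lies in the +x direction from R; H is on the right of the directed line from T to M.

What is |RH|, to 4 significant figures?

6.877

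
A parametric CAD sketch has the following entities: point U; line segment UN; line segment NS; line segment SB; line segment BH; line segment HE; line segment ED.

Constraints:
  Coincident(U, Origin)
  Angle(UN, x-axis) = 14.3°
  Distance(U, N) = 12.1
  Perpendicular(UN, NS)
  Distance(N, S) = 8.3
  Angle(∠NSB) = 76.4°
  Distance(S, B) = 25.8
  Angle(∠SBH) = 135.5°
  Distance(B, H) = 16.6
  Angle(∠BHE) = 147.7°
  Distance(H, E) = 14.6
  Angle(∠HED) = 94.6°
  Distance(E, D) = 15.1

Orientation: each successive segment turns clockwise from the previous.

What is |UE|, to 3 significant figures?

34.2

∠SBH = 135.5° gives BH at 136° from the x-axis; with |BH| = 16.6, H = (-24.0, 6.12). ∠BHE = 147.7° gives HE at 104° from the x-axis; with |HE| = 14.6, E = (-27.5, 20.3). Then |UE| = |E − U| = 34.2.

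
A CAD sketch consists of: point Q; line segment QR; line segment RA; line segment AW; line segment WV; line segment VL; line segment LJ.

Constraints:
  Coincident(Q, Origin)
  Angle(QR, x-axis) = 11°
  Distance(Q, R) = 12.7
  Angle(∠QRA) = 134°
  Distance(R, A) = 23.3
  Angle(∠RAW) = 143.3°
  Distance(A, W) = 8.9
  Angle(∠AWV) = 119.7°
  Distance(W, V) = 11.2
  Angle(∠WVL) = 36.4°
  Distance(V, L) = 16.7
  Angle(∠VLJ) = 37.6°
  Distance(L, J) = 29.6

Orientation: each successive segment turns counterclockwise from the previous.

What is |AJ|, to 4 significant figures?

28.23

Q is at the origin; QR runs at 11.0° with length 12.7, so R = (12.47, 2.423). ∠QRA = 134.0° gives RA at 57.00° from the x-axis; with |RA| = 23.3, A = (25.16, 21.96). ∠RAW = 143.3° gives AW at 93.70° from the x-axis; with |AW| = 8.9, W = (24.58, 30.85). ∠AWV = 119.7° gives WV at 154.0° from the x-axis; with |WV| = 11.2, V = (14.52, 35.76). ∠WVL = 36.4° gives VL at -62.40° from the x-axis; with |VL| = 16.7, L = (22.25, 20.96). ∠VLJ = 37.6° gives LJ at 80.00° from the x-axis; with |LJ| = 29.6, J = (27.39, 50.11). Then |AJ| = |J − A| = 28.23.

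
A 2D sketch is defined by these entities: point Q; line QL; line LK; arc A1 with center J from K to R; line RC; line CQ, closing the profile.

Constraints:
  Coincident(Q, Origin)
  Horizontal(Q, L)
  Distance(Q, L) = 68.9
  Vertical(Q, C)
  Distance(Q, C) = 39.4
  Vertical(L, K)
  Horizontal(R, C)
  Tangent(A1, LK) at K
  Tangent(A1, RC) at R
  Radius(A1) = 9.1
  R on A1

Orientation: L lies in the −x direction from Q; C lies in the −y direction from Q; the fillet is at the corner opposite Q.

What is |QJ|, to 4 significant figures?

67.04

Q is at the origin; Q and L share the same y with |QL| = 68.9 and L on the −x side, so L = (-68.90, 0.000). Q and C share the same x with |QC| = 39.4 and C on the −y side, so C = (0.000, -39.40). The virtual corner opposite Q is at (-68.90, -39.40). The tangent condition forces JK to be normal to LK and A1 meets RC tangentially, so JR is at right angles to RC, with radius 9.1, so the center J sits 9.1 in from both sides at J = (-59.80, -30.30). Then |QJ| = |J − Q| = 67.04.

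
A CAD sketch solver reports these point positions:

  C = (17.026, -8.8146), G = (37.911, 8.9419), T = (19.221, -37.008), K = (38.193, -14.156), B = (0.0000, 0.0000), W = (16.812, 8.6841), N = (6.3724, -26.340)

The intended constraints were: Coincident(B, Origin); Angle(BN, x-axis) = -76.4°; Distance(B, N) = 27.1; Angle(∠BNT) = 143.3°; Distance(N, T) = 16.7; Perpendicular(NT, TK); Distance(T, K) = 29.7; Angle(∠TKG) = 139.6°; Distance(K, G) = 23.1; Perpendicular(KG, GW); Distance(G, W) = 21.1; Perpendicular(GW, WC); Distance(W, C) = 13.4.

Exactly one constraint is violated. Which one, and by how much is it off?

Distance(W, C) = 13.4 — off by 4.10.

B = (0.00, 0.00) ✓; BN at -76.40° ✓; |BN| = 27.10 ✓; ∠BNT = 143.3° ✓; |NT| = 16.70 ✓; ∠(NT, TK) = 90.00° ✓; |TK| = 29.70 ✓; ∠TKG = 139.6° ✓; |KG| = 23.10 ✓; ∠(KG, GW) = 90.00° ✓; |GW| = 21.10 ✓; ∠(GW, WC) = 90.00° ✓; |WC| = 17.50 ✗.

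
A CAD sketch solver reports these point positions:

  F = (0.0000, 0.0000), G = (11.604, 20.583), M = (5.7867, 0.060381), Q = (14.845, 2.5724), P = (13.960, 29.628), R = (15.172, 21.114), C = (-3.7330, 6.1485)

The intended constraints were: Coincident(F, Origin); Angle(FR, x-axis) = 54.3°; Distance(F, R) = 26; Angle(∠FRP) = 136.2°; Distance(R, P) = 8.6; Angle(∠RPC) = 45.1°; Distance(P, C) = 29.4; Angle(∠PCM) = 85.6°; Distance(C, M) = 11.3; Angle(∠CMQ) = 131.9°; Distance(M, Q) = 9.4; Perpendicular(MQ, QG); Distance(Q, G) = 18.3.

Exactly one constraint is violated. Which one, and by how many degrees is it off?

Perpendicular(MQ, QG) — off by 5.30°.

F = (0.00, 0.00) ✓; FR at 54.30° ✓; |FR| = 26.00 ✓; ∠FRP = 136.2° ✓; |RP| = 8.600 ✓; ∠RPC = 45.10° ✓; |PC| = 29.40 ✓; ∠PCM = 85.60° ✓; |CM| = 11.30 ✓; ∠CMQ = 131.9° ✓; |MQ| = 9.400 ✓; ∠(MQ, QG) = 84.70° ✗; |QG| = 18.30 ✓.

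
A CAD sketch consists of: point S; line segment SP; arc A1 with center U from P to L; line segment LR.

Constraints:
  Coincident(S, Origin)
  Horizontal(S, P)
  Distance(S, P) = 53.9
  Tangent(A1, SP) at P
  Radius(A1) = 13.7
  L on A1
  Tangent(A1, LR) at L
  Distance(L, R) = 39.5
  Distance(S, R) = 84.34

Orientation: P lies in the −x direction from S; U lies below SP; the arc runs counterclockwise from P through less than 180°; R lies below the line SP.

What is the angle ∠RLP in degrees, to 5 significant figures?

132.93°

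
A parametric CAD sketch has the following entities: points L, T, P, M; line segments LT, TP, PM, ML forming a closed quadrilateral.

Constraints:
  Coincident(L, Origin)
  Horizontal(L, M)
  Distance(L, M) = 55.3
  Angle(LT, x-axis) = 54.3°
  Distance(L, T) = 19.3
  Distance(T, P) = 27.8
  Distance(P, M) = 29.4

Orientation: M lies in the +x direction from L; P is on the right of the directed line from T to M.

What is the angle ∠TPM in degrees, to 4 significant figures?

109.6°

Checks: |TP| = 27.80 ✓; |PM| = 29.40 ✓.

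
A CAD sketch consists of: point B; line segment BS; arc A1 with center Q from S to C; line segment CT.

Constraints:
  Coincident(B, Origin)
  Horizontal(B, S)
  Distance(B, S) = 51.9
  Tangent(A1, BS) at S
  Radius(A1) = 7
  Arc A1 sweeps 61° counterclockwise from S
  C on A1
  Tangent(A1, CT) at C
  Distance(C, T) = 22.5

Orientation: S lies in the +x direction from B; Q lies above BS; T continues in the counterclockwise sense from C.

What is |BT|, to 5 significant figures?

72.757

On A1, S sits at bearing -90° from Q; a 61° counterclockwise sweep puts C at bearing -29°, so C = Q + 7.0·(cos -29°, sin -29°) = (58.022, 3.6063). A1 meets CT tangentially, so QC is at right angles to CT, so CT runs along (−sin -29°, cos -29°); with |CT| = 22.5, T = (68.931, 23.285). Then |BT| = |T − B| = 72.757.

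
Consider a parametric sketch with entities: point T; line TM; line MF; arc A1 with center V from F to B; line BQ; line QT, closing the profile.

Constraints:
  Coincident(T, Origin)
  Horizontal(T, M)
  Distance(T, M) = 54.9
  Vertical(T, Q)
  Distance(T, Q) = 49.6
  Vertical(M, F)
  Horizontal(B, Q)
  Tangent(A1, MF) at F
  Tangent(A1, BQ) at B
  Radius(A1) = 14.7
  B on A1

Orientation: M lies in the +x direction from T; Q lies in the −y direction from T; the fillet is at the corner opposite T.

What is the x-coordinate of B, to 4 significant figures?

40.20

The virtual corner opposite T is at (54.90, -49.60). Since A1 is tangent to MF there, VF ⟂ MF and tangency of A1 to BQ means the radius VB is perpendicular to BQ, with radius 14.7, so the center V sits 14.7 in from both sides at V = (40.20, -34.90). That places the tangent points at F = (54.90, -34.90) on MF and B = (40.20, -49.60) on BQ. So B.x = 40.20.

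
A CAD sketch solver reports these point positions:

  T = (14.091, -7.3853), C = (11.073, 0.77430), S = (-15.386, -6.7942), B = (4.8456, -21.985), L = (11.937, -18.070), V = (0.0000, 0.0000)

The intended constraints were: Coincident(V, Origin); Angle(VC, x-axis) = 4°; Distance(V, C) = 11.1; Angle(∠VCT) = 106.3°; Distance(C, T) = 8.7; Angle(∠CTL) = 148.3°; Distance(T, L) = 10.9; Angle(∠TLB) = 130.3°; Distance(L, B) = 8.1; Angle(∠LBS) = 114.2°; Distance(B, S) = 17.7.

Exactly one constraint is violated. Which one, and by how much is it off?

Distance(B, S) = 17.7 — off by 7.60.

V = (0.00, 0.00) ✓; VC at 4.000° ✓; |VC| = 11.10 ✓; ∠VCT = 106.3° ✓; |CT| = 8.700 ✓; ∠CTL = 148.3° ✓; |TL| = 10.90 ✓; ∠TLB = 130.3° ✓; |LB| = 8.100 ✓; ∠LBS = 114.2° ✓; |BS| = 25.30 ✗.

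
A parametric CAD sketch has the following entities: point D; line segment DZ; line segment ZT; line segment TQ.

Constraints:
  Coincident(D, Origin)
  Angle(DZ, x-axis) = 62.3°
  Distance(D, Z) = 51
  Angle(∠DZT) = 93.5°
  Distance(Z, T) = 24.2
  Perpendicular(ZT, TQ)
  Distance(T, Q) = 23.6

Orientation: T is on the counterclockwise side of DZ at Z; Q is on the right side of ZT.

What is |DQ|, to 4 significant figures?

79.35

D is at the origin; DZ runs at 62.3° with length 51.0, so Z = 51.0·(cos 62.3°, sin 62.3°) = (23.71, 45.16). ∠DZT = 93.5°, so ZT runs at 62.3° + (180° − 93.5°) = 148.8° from the x-axis; with |ZT| = 24.2, T = Z + 24.2·(cos 148.8°, sin 148.8°) = (3.007, 57.69). ZT ⟂ TQ; with |TQ| = 23.6 on the right of ZT, Q = T + 23.6·(0.5180, 0.8554) = (15.23, 77.88). Then |DQ| = |Q − D| = 79.35.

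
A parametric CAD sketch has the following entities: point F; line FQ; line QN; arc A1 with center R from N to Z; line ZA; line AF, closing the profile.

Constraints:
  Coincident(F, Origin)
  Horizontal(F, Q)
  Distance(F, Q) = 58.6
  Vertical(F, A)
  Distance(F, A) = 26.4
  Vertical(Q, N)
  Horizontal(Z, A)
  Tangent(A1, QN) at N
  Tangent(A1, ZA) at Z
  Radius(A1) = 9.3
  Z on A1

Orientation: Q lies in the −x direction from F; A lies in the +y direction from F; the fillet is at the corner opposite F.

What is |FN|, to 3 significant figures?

61.0

F is at the origin; FQ is horizontal with |FQ| = 58.6 and Q on the −x side, so Q = (-58.6, 0.00). F and A share the same x with |FA| = 26.4 and A on the +y side, so A = (0.00, 26.4). The virtual corner opposite F is at (-58.6, 26.4). A1 meets QN tangentially, so RN is at right angles to QN and since A1 is tangent to ZA there, RZ ⟂ ZA, with radius 9.3, so the center R sits 9.3 in from both sides at R = (-49.3, 17.1). That places the tangent points at N = (-58.6, 17.1) on QN and Z = (-49.3, 26.4) on ZA. Then |FN| = |N − F| = 61.0.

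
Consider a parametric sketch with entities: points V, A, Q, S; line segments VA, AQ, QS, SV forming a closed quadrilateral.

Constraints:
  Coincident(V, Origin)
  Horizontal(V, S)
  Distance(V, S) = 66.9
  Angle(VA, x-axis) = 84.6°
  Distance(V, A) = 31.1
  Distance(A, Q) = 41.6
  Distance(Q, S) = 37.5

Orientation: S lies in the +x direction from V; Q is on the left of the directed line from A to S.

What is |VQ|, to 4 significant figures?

53.73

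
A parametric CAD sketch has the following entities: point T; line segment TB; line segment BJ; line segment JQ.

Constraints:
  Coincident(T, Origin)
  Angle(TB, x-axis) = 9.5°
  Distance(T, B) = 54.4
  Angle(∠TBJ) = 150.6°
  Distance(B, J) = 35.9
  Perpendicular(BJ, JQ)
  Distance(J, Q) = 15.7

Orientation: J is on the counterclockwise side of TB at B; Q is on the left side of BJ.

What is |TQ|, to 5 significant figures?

84.018

T is at the origin; TB runs at 9.5° with length 54.4, so B = 54.4·(cos 9.5°, sin 9.5°) = (53.654, 8.9786). ∠TBJ = 150.6°, so BJ runs at 9.5° + (180° − 150.6°) = 38.900° from the x-axis; with |BJ| = 35.9, J = B + 35.9·(cos 38.900°, sin 38.900°) = (81.593, 31.522). BJ ⟂ JQ; with |JQ| = 15.7 on the left of BJ, Q = J + 15.7·(-0.62796, 0.77824) = (71.734, 43.741). Then |TQ| = |Q − T| = 84.018.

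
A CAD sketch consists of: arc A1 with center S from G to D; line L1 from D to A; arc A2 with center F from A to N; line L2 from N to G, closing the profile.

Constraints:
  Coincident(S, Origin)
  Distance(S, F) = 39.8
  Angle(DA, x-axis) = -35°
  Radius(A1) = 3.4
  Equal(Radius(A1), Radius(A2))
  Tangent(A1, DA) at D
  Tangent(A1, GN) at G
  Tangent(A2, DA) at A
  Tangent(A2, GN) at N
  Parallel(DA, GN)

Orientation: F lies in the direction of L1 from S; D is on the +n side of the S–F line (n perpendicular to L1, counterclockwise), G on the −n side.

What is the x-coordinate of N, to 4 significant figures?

30.65

The slot axis is L1's direction at -35.0°, so u = (cos -35.0°, sin -35.0°) = (0.8192, -0.5736) and n = (−sin -35.0°, cos -35.0°) = (0.5736, 0.8192). S is at the origin and F lies 39.8 along u from S, so F = 39.8·u = (32.60, -22.83). Tangency of A1 to both parallel lines with radius 3.4 puts D and G at S ± 3.4·n: D = (1.950, 2.785), G = (-1.950, -2.785). Equal radii place A and N the same way about F: A = F + 3.4·n = (34.55, -20.04), N = F − 3.4·n = (30.65, -25.61). So N.x = 30.65.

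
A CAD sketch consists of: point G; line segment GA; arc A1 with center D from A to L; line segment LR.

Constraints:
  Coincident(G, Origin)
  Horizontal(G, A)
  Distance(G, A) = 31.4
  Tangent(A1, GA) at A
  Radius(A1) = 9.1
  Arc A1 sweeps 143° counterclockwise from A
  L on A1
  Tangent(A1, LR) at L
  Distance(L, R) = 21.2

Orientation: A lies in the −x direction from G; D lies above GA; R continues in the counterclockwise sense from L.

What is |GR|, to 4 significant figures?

51.82

G is at the origin; G and A share the same y with |GA| = 31.4 and A on the −x side, so A = (-31.40, 0.000). A1 meets GA tangentially, so DA is at right angles to GA, so D = A + (0, 9.1) = (-31.40, 9.100). On A1, A sits at bearing -90° from D; a 143° counterclockwise sweep puts L at bearing 53°, so L = D + 9.1·(cos 53°, sin 53°) = (-25.92, 16.37). A1 meets LR tangentially, so DL is at right angles to LR, so LR runs along (−sin 53°, cos 53°); with |LR| = 21.2, R = (-42.85, 29.13). Then |GR| = |R − G| = 51.82.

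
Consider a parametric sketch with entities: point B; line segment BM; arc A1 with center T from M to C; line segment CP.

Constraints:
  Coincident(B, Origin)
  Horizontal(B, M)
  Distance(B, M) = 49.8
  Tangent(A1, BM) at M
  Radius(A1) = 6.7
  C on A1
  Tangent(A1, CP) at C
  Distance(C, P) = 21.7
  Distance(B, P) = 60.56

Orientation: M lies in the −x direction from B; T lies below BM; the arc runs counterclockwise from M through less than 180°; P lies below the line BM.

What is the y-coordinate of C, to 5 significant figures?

-7.7344

Checks: B = (0.00, 0.00) ✓; |TC| = 6.700 ✓; ∠(TC, CP) = 90.00° ✓; |CP| = 21.70 ✓; |BP| = 60.56 ✓.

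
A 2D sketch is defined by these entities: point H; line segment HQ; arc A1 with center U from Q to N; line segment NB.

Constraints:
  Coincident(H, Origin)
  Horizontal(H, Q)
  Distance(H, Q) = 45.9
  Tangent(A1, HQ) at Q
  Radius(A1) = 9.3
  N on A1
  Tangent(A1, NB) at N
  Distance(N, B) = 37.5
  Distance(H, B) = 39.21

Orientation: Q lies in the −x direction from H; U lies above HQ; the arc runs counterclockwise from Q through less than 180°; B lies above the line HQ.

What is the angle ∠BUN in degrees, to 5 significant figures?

76.072°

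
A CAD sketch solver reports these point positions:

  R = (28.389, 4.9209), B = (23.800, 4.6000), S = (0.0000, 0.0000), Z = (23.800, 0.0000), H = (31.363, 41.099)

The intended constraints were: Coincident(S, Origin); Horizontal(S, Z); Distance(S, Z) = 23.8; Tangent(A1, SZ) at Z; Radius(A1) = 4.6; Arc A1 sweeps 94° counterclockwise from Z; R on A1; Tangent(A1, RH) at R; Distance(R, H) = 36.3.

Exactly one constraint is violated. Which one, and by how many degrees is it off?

Tangent(A1, RH) at R — off by 8.70°.

S = (0.00, 0.00) ✓; S.y = 0.00, Z.y = 0.00 ✓; |SZ| = 23.80 ✓; ∠(BZ, ZS) = 90.00° ✓; |BZ| = 4.600 ✓; bearing(B→R) − bearing(B→Z) = 94.00° ✓; |BR| = 4.600 ✓; ∠(BR, RH) = 98.70° ✗; |RH| = 36.30 ✓.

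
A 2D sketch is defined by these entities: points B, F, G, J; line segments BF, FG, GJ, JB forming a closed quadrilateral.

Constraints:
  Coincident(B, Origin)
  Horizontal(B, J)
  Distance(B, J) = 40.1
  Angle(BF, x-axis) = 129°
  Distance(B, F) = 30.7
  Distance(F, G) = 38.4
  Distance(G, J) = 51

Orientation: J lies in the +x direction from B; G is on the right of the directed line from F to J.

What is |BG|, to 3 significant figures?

16.1

Checks: |FG| = 38.40 ✓; |GJ| = 51.00 ✓.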